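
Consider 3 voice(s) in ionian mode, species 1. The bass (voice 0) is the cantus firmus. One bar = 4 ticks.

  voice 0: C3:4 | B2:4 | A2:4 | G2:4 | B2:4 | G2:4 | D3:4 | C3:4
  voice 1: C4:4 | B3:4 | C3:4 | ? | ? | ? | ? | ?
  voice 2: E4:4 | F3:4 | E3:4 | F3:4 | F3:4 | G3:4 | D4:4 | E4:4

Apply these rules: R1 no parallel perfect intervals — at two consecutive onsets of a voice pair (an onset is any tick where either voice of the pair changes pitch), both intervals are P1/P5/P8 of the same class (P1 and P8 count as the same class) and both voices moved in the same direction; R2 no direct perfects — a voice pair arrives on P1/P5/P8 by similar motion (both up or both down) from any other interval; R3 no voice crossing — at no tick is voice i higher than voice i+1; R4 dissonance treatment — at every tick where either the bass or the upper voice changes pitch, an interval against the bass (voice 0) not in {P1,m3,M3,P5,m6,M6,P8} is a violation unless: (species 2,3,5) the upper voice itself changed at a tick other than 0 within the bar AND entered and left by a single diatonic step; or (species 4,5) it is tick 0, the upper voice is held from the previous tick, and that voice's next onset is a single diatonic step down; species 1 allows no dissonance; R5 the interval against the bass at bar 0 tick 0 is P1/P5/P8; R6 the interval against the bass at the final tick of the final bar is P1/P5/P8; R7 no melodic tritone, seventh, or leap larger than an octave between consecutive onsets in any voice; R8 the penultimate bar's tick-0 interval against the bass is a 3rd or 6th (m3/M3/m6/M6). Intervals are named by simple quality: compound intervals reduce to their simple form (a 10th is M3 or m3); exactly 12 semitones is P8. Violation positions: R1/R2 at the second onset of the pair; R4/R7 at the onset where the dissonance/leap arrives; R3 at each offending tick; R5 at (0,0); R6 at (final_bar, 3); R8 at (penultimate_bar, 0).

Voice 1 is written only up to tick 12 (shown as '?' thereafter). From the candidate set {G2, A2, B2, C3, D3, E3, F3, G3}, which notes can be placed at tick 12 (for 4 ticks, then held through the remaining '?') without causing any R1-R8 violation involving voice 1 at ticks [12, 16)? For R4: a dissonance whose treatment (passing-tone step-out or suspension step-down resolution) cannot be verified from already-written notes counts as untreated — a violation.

{B2, D3, E3}

G2: violates R2
A2: violates R4
B2: legal
C3: violates R4
D3: legal
E3: legal
F3: violates R2,R4
G3: violates R3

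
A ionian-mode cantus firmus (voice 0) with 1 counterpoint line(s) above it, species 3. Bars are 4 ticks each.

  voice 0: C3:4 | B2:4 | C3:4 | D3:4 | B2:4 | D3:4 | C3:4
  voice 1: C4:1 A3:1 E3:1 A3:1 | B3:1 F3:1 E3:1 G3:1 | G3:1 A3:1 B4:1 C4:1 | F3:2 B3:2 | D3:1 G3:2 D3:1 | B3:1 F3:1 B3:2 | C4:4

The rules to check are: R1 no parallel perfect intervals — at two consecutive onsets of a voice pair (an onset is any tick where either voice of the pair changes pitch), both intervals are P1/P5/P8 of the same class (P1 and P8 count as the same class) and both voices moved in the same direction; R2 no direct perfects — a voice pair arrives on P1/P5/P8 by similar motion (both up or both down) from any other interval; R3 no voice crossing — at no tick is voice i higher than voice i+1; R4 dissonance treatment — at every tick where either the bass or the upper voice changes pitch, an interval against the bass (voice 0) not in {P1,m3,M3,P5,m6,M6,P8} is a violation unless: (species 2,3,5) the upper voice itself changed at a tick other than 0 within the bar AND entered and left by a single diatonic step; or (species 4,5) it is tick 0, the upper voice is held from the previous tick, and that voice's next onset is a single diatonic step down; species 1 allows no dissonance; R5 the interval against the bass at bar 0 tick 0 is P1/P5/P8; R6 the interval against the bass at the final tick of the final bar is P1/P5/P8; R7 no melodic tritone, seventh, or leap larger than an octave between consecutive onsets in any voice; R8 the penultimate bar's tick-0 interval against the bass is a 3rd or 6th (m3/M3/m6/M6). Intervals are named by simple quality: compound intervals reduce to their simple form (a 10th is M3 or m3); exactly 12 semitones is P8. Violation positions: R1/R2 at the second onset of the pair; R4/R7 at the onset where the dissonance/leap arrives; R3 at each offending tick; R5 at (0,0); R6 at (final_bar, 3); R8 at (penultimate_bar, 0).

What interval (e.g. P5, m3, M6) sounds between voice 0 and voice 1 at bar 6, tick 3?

P8

voice 0=C3 voice 1=C4 -> P8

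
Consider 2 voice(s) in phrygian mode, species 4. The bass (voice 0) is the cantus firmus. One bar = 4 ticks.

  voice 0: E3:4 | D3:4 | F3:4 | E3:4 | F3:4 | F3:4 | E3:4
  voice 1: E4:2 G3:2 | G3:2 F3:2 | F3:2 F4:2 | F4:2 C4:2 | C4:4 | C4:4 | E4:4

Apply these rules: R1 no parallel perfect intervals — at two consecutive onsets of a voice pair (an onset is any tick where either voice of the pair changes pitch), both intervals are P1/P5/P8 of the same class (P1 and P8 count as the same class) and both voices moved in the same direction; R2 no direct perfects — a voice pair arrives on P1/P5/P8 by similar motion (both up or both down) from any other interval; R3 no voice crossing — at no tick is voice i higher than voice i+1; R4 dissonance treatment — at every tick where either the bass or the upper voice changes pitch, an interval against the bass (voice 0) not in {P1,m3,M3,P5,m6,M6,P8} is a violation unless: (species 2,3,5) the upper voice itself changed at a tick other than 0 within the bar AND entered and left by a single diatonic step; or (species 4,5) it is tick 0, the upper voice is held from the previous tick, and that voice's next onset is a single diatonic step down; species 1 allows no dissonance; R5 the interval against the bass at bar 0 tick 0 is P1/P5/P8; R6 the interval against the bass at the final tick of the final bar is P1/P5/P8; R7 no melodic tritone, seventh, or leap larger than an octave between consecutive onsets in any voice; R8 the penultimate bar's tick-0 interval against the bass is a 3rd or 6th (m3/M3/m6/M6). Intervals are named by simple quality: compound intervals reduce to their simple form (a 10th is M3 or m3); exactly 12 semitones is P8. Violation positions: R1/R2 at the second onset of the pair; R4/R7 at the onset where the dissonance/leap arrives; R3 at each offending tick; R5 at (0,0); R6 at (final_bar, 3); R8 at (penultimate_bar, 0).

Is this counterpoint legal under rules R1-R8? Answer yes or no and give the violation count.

bar 0: v0=E3 v1=E4 (P8)
bar 1: v0=D3 v1=G3 (P4)
bar 2: v0=F3 v1=F3 (P1)
bar 3: v0=E3 v1=F4 (m2)
bar 4: v0=F3 v1=C4 (P5)
bar 5: v0=F3 v1=C4 (P5)
bar 6: v0=E3 v1=E4 (P8)
  R4 @ bar3.0: E3/F4 m2 untreated
  R8 @ bar5.0: penult P5 not 3rd/6th

No (2 violations)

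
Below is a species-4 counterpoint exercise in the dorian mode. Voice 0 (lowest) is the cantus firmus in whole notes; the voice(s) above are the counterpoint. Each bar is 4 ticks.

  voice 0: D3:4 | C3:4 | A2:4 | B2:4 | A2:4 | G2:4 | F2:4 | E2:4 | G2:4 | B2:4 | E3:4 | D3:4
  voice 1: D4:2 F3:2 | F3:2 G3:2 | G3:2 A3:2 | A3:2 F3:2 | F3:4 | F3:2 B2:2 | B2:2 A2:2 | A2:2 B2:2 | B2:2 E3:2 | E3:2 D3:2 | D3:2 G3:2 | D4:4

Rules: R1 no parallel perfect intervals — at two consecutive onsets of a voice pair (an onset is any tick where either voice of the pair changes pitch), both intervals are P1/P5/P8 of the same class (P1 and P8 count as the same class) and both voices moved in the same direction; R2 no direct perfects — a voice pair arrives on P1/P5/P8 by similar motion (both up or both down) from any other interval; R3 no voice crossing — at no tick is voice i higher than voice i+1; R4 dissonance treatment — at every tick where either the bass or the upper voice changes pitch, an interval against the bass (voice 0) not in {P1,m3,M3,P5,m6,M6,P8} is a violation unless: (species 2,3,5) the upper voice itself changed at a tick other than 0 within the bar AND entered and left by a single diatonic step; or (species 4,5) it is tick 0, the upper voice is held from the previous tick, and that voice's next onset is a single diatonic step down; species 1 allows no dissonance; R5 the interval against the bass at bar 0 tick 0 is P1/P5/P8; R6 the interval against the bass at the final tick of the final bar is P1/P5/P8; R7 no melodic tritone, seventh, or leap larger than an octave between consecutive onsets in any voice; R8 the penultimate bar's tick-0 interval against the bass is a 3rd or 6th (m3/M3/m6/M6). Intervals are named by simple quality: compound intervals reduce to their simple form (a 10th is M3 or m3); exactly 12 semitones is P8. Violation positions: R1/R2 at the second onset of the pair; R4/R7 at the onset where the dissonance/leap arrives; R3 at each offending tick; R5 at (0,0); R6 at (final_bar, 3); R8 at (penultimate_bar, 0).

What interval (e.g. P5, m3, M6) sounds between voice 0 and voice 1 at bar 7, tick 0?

voice 0=E2 voice 1=A2 -> P4

P4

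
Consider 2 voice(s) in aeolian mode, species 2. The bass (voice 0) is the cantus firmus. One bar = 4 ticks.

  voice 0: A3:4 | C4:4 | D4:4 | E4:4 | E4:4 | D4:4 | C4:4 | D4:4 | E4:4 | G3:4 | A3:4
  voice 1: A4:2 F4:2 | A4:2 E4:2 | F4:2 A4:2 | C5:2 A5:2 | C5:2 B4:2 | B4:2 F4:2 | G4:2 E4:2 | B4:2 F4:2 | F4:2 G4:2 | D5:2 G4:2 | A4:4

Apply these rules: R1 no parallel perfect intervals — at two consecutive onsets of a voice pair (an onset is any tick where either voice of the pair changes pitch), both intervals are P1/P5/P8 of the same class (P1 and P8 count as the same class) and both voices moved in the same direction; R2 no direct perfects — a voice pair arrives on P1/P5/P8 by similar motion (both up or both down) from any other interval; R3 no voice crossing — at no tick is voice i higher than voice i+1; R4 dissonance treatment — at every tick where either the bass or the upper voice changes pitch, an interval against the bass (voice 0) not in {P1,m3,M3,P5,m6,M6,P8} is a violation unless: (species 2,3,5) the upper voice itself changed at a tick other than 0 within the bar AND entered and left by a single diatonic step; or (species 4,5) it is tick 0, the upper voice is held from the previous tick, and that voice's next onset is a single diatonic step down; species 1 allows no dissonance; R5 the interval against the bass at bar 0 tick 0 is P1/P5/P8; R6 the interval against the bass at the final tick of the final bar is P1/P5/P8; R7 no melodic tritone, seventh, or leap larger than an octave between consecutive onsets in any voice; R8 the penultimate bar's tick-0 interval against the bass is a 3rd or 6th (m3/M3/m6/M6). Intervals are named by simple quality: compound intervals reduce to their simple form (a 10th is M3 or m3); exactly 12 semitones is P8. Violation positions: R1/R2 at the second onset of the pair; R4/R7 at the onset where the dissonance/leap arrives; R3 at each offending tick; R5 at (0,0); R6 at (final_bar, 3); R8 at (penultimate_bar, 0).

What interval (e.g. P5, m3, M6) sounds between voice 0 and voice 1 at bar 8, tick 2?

voice 0=E4 voice 1=G4 -> m3

m3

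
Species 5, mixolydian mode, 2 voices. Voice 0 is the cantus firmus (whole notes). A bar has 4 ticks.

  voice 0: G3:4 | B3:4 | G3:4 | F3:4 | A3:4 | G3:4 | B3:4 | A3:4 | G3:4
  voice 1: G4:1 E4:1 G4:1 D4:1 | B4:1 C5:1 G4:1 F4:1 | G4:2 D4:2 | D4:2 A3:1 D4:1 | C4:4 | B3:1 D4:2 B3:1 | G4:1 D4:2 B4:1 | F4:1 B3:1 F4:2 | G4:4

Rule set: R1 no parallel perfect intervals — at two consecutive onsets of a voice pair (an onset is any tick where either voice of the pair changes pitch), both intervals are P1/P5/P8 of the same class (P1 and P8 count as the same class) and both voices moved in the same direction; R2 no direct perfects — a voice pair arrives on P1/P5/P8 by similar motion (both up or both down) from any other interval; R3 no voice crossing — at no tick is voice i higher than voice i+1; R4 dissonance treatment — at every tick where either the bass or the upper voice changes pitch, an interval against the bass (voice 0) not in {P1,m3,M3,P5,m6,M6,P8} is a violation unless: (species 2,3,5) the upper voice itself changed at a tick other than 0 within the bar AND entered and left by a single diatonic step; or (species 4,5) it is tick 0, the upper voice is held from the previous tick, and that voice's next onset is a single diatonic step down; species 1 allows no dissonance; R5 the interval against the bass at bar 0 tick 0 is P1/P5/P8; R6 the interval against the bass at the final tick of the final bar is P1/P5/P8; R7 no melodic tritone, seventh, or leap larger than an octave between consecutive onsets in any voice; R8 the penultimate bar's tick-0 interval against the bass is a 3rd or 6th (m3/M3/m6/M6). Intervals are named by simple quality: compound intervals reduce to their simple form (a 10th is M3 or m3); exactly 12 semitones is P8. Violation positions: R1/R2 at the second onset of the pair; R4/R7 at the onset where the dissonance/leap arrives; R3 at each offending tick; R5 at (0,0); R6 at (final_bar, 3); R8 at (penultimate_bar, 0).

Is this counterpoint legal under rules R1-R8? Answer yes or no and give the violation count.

bar 0: v0=G3 v1=G4 (P8)
bar 1: v0=B3 v1=B4 (P8)
bar 2: v0=G3 v1=G4 (P8)
bar 3: v0=F3 v1=D4 (M6)
bar 4: v0=A3 v1=C4 (m3)
bar 5: v0=G3 v1=B3 (M3)
bar 6: v0=B3 v1=G4 (m6)
bar 7: v0=A3 v1=F4 (m6)
bar 8: v0=G3 v1=G4 (P8)
  R2 @ bar1.0: G3/D4 P5 -> B3/B4 P8 similar
  R4 @ bar1.1: B3/C5 m2 untreated
  R7 @ bar7.0: B4->F4 leap 6st
  R4 @ bar7.1: A3/B3 M2 untreated
  R7 @ bar7.1: F4->B3 leap 6st
  R7 @ bar7.2: B3->F4 leap 6st

No (6 violations)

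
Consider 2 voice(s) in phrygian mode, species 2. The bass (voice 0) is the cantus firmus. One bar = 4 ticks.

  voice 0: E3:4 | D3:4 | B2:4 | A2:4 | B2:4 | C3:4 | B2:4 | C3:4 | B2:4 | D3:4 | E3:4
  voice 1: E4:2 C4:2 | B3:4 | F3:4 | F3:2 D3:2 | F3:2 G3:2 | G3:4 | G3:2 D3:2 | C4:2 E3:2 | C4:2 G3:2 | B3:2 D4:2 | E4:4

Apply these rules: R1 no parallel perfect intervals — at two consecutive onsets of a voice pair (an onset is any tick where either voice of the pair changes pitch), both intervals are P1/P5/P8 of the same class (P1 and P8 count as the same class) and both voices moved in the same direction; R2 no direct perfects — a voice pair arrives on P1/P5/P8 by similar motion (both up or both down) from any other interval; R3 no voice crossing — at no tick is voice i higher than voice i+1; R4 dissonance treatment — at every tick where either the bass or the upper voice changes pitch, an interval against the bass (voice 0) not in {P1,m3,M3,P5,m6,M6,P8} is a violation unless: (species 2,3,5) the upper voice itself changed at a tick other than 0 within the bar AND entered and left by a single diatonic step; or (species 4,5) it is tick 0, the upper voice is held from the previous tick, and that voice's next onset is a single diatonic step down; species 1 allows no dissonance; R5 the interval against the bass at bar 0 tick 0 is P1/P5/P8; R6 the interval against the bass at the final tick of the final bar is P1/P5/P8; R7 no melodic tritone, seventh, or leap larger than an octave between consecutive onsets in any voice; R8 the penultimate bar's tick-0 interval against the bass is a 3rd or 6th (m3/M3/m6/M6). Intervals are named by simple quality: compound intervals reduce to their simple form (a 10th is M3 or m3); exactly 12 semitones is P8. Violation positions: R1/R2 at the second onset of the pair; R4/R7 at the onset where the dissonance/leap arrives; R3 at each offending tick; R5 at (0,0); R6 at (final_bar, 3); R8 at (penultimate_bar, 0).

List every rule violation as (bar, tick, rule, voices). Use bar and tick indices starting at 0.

(2, 0, R4, (0, 1))
(2, 0, R7, (1,))
(3, 2, R4, (0, 1))
(4, 0, R4, (0, 1))
(7, 0, R2, (0, 1))
(7, 0, R7, (1,))
(8, 0, R4, (0, 1))
(10, 0, R1, (0, 1))

bar 0: v0=E3 v1=E4 downbeat P8
bar 1: v0=D3 v1=B3 downbeat M6
bar 2: v0=B2 v1=F3 downbeat TT
bar 3: v0=A2 v1=F3 downbeat m6
bar 4: v0=B2 v1=F3 downbeat TT
bar 5: v0=C3 v1=G3 downbeat P5
bar 6: v0=B2 v1=G3 downbeat m6
bar 7: v0=C3 v1=C4 downbeat P8
bar 8: v0=B2 v1=C4 downbeat m2
bar 9: v0=D3 v1=B3 downbeat M6
bar 10: v0=E3 v1=E4 downbeat P8
  -> R4 @ bar 2 tick 0 v(0, 1): B2/F3 TT untreated
  -> R7 @ bar 2 tick 0 v(1,): B3->F3 leap 6st
  -> R4 @ bar 3 tick 2 v(0, 1): A2/D3 P4 untreated
  -> R4 @ bar 4 tick 0 v(0, 1): B2/F3 TT untreated
  -> R2 @ bar 7 tick 0 v(0, 1): B2/D3 m3 -> C3/C4 P8 similar
  -> R7 @ bar 7 tick 0 v(1,): D3->C4 leap 10st
  -> R4 @ bar 8 tick 0 v(0, 1): B2/C4 m2 untreated
  -> R1 @ bar 10 tick 0 v(0, 1): D3/D4 P8 -> E3/E4 P8 similar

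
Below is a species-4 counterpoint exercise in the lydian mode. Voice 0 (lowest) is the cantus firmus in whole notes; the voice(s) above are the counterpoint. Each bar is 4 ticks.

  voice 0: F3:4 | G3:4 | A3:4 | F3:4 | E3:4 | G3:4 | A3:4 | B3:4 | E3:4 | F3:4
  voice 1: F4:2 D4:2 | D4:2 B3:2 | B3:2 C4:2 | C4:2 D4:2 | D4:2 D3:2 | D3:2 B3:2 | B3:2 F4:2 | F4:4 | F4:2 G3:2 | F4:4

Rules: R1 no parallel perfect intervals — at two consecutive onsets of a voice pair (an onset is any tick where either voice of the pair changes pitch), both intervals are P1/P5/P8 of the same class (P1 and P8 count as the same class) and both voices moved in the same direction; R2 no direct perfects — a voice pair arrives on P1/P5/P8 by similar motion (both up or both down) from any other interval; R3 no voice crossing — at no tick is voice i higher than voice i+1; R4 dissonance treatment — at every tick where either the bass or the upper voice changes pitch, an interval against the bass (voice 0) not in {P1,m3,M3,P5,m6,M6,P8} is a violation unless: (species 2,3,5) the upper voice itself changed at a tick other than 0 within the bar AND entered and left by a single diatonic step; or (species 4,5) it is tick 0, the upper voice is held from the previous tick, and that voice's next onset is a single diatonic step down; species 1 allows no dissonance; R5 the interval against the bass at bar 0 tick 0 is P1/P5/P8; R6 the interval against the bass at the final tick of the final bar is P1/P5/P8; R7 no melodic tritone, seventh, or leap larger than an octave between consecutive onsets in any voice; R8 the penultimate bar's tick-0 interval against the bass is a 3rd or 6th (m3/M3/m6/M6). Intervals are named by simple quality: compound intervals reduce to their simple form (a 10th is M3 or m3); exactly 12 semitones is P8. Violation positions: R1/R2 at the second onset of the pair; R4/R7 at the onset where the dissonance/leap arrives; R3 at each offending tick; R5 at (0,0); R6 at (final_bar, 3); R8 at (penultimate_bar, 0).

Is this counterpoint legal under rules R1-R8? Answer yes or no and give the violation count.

No (16 violations)

bar 0: v0=F3 v1=F4 (P8)
bar 1: v0=G3 v1=D4 (P5)
bar 2: v0=A3 v1=B3 (M2)
bar 3: v0=F3 v1=C4 (P5)
bar 4: v0=E3 v1=D4 (m7)
bar 5: v0=G3 v1=D3 (P4)
bar 6: v0=A3 v1=B3 (M2)
bar 7: v0=B3 v1=F4 (TT)
bar 8: v0=E3 v1=F4 (m2)
bar 9: v0=F3 v1=F4 (P8)
  R4 @ bar2.0: A3/B3 M2 untreated
  R4 @ bar4.0: E3/D4 m7 untreated
  R3 @ bar4.2: E3 above D3
  R4 @ bar4.2: E3/D3 M2 untreated
  R3 @ bar4.3: E3 above D3
  R3 @ bar5.0: G3 above D3
  R4 @ bar5.0: G3/D3 P4 untreated
  R3 @ bar5.1: G3 above D3
  R4 @ bar6.0: A3/B3 M2 untreated
  R7 @ bar6.2: B3->F4 leap 6st
  R4 @ bar7.0: B3/F4 TT untreated
  R4 @ bar8.0: E3/F4 m2 untreated
  R8 @ bar8.0: penult m2 not 3rd/6th
  R7 @ bar8.2: F4->G3 leap 10st
  R2 @ bar9.0: E3/G3 m3 -> F3/F4 P8 similar
  R7 @ bar9.0: G3->F4 leap 10st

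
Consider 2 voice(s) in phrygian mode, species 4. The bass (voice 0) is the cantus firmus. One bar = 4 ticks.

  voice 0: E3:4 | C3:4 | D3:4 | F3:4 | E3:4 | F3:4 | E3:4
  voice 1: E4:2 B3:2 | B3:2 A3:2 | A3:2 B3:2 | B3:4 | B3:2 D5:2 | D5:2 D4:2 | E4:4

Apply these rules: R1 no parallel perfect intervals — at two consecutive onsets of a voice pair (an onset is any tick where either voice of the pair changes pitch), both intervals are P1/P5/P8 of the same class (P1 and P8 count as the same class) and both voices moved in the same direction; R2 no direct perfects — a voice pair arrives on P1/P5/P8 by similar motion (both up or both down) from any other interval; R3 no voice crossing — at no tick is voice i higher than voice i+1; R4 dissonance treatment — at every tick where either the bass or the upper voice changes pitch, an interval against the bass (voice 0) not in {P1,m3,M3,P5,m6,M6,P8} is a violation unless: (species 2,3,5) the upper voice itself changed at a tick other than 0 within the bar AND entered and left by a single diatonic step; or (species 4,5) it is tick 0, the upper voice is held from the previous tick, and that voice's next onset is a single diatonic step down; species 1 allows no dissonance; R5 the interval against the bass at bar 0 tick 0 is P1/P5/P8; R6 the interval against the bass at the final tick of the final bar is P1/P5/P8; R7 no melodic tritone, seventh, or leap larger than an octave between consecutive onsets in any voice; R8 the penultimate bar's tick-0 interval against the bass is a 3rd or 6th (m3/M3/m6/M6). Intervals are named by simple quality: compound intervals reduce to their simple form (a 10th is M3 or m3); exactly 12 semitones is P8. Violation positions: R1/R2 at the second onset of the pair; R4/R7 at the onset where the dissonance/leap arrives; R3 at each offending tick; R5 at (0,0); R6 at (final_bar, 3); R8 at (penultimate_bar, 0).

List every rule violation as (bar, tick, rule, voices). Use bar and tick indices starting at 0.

bar 0: v0=E3 v1=E4 downbeat P8
bar 1: v0=C3 v1=B3 downbeat M7
bar 2: v0=D3 v1=A3 downbeat P5
bar 3: v0=F3 v1=B3 downbeat TT
bar 4: v0=E3 v1=B3 downbeat P5
bar 5: v0=F3 v1=D5 downbeat M6
bar 6: v0=E3 v1=E4 downbeat P8
  -> R4 @ bar 3 tick 0 v(0, 1): F3/B3 TT untreated
  -> R4 @ bar 4 tick 2 v(0, 1): E3/D5 m7 untreated
  -> R7 @ bar 4 tick 2 v(1,): B3->D5 leap 15st

(3, 0, R4, (0, 1))
(4, 2, R4, (0, 1))
(4, 2, R7, (1,))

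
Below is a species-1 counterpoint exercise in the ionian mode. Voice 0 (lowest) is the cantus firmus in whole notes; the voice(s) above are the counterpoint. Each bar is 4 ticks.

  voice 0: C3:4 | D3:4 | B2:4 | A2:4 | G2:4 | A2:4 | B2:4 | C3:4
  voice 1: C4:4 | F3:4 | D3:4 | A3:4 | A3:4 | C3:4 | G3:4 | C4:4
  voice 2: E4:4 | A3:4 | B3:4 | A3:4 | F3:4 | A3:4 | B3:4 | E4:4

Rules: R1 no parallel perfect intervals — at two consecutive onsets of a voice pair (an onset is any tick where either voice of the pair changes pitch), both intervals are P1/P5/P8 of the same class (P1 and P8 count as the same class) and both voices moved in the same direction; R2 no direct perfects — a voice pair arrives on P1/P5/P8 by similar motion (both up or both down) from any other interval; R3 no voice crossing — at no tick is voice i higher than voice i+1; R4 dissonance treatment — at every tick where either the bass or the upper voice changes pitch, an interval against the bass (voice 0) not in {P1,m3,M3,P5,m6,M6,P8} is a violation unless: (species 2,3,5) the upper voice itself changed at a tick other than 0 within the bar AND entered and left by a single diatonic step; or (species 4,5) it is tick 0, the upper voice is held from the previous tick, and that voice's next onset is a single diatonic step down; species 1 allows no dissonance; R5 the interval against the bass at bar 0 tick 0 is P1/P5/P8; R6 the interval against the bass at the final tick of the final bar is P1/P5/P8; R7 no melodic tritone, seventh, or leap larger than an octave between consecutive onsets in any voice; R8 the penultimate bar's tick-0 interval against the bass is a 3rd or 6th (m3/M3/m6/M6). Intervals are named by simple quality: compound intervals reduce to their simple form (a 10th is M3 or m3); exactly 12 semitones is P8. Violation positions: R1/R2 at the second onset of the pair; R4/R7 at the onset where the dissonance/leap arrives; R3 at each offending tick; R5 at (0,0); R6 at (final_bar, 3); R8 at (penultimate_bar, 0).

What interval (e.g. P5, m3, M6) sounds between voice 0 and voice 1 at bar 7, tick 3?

P8

voice 0=C3 voice 1=C4 -> P8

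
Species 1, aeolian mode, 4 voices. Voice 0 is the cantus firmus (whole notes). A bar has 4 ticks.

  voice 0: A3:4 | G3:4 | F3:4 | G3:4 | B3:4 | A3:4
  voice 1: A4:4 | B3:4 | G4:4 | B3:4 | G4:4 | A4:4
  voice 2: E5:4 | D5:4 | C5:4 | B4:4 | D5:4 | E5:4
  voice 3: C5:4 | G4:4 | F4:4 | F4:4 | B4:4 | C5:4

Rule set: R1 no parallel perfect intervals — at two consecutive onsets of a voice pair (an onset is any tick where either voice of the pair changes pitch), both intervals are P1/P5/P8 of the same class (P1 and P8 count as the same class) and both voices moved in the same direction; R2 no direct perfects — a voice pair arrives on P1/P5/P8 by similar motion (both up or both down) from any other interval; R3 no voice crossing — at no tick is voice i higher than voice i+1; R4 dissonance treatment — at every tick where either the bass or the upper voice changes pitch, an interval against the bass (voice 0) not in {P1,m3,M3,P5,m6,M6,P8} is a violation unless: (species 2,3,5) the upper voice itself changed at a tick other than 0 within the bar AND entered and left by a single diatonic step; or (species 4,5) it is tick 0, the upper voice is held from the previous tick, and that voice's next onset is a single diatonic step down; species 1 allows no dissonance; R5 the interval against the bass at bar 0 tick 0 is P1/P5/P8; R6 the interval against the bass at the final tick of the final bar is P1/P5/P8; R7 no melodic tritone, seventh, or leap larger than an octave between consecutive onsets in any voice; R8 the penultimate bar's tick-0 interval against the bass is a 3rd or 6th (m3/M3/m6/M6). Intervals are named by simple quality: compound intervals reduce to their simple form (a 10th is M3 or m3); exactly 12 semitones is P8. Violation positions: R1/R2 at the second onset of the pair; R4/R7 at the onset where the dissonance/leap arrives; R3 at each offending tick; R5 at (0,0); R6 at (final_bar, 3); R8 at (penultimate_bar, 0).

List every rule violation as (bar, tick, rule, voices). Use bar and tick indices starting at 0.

bar 0: v0=A3 v1=A4 v2=E5 v3=C5 downbeat m3
bar 1: v0=G3 v1=B3 v2=D5 v3=G4 downbeat P8
bar 2: v0=F3 v1=G4 v2=C5 v3=F4 downbeat P8
bar 3: v0=G3 v1=B3 v2=B4 v3=F4 downbeat m7
bar 4: v0=B3 v1=G4 v2=D5 v3=B4 downbeat P8
bar 5: v0=A3 v1=A4 v2=E5 v3=C5 downbeat m3
  -> R3 @ bar 0 tick 0 v(2, 3): E5 above C5
  -> R5 @ bar 0 tick 0 v(0, 3): opens on m3
  -> R3 @ bar 0 tick 1 v(2, 3): E5 above C5
  -> R3 @ bar 0 tick 2 v(2, 3): E5 above C5
  -> R3 @ bar 0 tick 3 v(2, 3): E5 above C5
  -> R1 @ bar 1 tick 0 v(0, 2): A3/E5 P5 -> G3/D5 P5 similar
  -> R2 @ bar 1 tick 0 v(0, 3): A3/C5 m3 -> G3/G4 P8 similar
  -> R2 @ bar 1 tick 0 v(2, 3): E5/C5 M3 -> D5/G4 P5 similar
  -> R3 @ bar 1 tick 0 v(2, 3): D5 above G4
  -> R7 @ bar 1 tick 0 v(1,): A4->B3 leap 10st
  -> R3 @ bar 1 tick 1 v(2, 3): D5 above G4
  -> R3 @ bar 1 tick 2 v(2, 3): D5 above G4
  -> R3 @ bar 1 tick 3 v(2, 3): D5 above G4
  -> R1 @ bar 2 tick 0 v(0, 2): G3/D5 P5 -> F3/C5 P5 similar
  -> R1 @ bar 2 tick 0 v(0, 3): G3/G4 P8 -> F3/F4 P8 similar
  -> R1 @ bar 2 tick 0 v(2, 3): D5/G4 P5 -> C5/F4 P5 similar
  -> R3 @ bar 2 tick 0 v(2, 3): C5 above F4
  -> R4 @ bar 2 tick 0 v(0, 1): F3/G4 M2 untreated
  -> R3 @ bar 2 tick 1 v(2, 3): C5 above F4
  -> R3 @ bar 2 tick 2 v(2, 3): C5 above F4
  -> R3 @ bar 2 tick 3 v(2, 3): C5 above F4
  -> R2 @ bar 3 tick 0 v(1, 2): G4/C5 P4 -> B3/B4 P8 similar
  -> R3 @ bar 3 tick 0 v(2, 3): B4 above F4
  -> R4 @ bar 3 tick 0 v(0, 3): G3/F4 m7 untreated
  -> R3 @ bar 3 tick 1 v(2, 3): B4 above F4
  -> R3 @ bar 3 tick 2 v(2, 3): B4 above F4
  -> R3 @ bar 3 tick 3 v(2, 3): B4 above F4
  -> R2 @ bar 4 tick 0 v(0, 3): G3/F4 m7 -> B3/B4 P8 similar
  -> R2 @ bar 4 tick 0 v(1, 2): B3/B4 P8 -> G4/D5 P5 similar
  -> R3 @ bar 4 tick 0 v(2, 3): D5 above B4
  -> R7 @ bar 4 tick 0 v(3,): F4->B4 leap 6st
  -> R8 @ bar 4 tick 0 v(0, 3): penult P8 not 3rd/6th
  -> R3 @ bar 4 tick 1 v(2, 3): D5 above B4
  -> R3 @ bar 4 tick 2 v(2, 3): D5 above B4
  -> R3 @ bar 4 tick 3 v(2, 3): D5 above B4
  -> R1 @ bar 5 tick 0 v(1, 2): G4/D5 P5 -> A4/E5 P5 similar
  -> R3 @ bar 5 tick 0 v(2, 3): E5 above C5
  -> R3 @ bar 5 tick 1 v(2, 3): E5 above C5
  -> R3 @ bar 5 tick 2 v(2, 3): E5 above C5
  -> R3 @ bar 5 tick 3 v(2, 3): E5 above C5
  -> R6 @ bar 5 tick 3 v(0, 3): closes on m3

(0, 0, R3, (2, 3))
(0, 0, R5, (0, 3))
(0, 1, R3, (2, 3))
(0, 2, R3, (2, 3))
(0, 3, R3, (2, 3))
(1, 0, R1, (0, 2))
(1, 0, R2, (0, 3))
(1, 0, R2, (2, 3))
(1, 0, R3, (2, 3))
(1, 0, R7, (1,))
(1, 1, R3, (2, 3))
(1, 2, R3, (2, 3))
(1, 3, R3, (2, 3))
(2, 0, R1, (0, 2))
(2, 0, R1, (0, 3))
(2, 0, R1, (2, 3))
(2, 0, R3, (2, 3))
(2, 0, R4, (0, 1))
(2, 1, R3, (2, 3))
(2, 2, R3, (2, 3))
(2, 3, R3, (2, 3))
(3, 0, R2, (1, 2))
(3, 0, R3, (2, 3))
(3, 0, R4, (0, 3))
(3, 1, R3, (2, 3))
(3, 2, R3, (2, 3))
(3, 3, R3, (2, 3))
(4, 0, R2, (0, 3))
(4, 0, R2, (1, 2))
(4, 0, R3, (2, 3))
(4, 0, R7, (3,))
(4, 0, R8, (0, 3))
(4, 1, R3, (2, 3))
(4, 2, R3, (2, 3))
(4, 3, R3, (2, 3))
(5, 0, R1, (1, 2))
(5, 0, R3, (2, 3))
(5, 1, R3, (2, 3))
(5, 2, R3, (2, 3))
(5, 3, R3, (2, 3))
(5, 3, R6, (0, 3))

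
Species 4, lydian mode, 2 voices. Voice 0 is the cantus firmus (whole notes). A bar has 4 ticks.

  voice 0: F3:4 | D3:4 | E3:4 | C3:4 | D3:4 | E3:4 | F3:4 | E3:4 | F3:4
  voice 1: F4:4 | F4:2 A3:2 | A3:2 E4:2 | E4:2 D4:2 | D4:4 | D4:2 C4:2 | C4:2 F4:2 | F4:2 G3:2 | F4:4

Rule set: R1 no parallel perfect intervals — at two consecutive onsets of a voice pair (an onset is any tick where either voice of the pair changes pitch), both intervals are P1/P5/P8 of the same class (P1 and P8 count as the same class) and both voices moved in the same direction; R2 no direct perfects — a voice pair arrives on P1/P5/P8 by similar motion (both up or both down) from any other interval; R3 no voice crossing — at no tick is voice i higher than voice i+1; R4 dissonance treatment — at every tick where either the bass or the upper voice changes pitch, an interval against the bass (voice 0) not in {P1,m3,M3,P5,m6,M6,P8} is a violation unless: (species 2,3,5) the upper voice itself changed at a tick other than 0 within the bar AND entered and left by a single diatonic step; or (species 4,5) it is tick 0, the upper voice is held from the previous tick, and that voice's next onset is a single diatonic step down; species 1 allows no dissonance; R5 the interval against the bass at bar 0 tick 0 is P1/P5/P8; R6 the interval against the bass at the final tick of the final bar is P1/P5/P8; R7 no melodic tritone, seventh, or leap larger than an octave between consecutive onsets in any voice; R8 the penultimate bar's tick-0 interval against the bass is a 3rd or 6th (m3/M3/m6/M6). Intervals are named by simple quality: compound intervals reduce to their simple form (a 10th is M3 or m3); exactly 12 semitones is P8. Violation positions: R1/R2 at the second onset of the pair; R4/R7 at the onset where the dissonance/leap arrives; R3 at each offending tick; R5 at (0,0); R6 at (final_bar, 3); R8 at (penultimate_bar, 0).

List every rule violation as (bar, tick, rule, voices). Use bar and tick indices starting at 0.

(2, 0, R4, (0, 1))
(3, 2, R4, (0, 1))
(7, 0, R4, (0, 1))
(7, 0, R8, (0, 1))
(7, 2, R7, (1,))
(8, 0, R2, (0, 1))
(8, 0, R7, (1,))

bar 0: v0=F3 v1=F4 downbeat P8
bar 1: v0=D3 v1=F4 downbeat m3
bar 2: v0=E3 v1=A3 downbeat P4
bar 3: v0=C3 v1=E4 downbeat M3
bar 4: v0=D3 v1=D4 downbeat P8
bar 5: v0=E3 v1=D4 downbeat m7
bar 6: v0=F3 v1=C4 downbeat P5
bar 7: v0=E3 v1=F4 downbeat m2
bar 8: v0=F3 v1=F4 downbeat P8
  -> R4 @ bar 2 tick 0 v(0, 1): E3/A3 P4 untreated
  -> R4 @ bar 3 tick 2 v(0, 1): C3/D4 M2 untreated
  -> R4 @ bar 7 tick 0 v(0, 1): E3/F4 m2 untreated
  -> R8 @ bar 7 tick 0 v(0, 1): penult m2 not 3rd/6th
  -> R7 @ bar 7 tick 2 v(1,): F4->G3 leap 10st
  -> R2 @ bar 8 tick 0 v(0, 1): E3/G3 m3 -> F3/F4 P8 similar
  -> R7 @ bar 8 tick 0 v(1,): G3->F4 leap 10st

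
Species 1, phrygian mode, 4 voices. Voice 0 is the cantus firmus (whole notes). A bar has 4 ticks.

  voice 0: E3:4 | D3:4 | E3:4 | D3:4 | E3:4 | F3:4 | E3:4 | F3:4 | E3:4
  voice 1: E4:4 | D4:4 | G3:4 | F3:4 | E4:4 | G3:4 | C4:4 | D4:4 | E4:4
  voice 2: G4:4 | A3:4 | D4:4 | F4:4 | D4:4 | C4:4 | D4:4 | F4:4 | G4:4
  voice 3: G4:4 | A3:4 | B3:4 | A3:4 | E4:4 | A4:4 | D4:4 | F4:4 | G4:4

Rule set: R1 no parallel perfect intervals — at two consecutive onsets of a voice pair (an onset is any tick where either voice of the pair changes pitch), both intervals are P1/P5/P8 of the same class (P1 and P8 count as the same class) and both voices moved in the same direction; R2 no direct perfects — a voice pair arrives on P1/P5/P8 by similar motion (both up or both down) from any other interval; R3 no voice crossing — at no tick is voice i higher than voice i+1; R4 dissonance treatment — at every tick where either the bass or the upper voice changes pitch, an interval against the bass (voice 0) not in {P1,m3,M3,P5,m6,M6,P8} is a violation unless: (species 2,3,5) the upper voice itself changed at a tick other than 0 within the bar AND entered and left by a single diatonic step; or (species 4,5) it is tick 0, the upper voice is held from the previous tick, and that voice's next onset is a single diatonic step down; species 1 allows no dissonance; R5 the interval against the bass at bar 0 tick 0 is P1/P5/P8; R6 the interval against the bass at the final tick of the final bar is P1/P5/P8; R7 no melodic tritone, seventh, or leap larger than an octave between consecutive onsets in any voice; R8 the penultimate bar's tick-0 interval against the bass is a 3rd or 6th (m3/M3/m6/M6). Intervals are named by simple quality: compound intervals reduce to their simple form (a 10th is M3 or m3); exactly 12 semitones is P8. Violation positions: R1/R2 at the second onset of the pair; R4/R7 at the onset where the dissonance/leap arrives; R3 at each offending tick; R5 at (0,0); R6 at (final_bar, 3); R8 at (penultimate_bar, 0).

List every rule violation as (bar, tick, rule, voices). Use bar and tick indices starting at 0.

(0, 0, R5, (0, 2))
(0, 0, R5, (0, 3))
(1, 0, R1, (0, 1))
(1, 0, R1, (2, 3))
(1, 0, R2, (0, 2))
(1, 0, R2, (0, 3))
(1, 0, R3, (1, 2))
(1, 0, R7, (2,))
(1, 0, R7, (3,))
(1, 1, R3, (1, 2))
(1, 2, R3, (1, 2))
(1, 3, R3, (1, 2))
(2, 0, R1, (0, 3))
(2, 0, R3, (2, 3))
(2, 0, R4, (0, 2))
(2, 1, R3, (2, 3))
(2, 2, R3, (2, 3))
(2, 3, R3, (2, 3))
(3, 0, R1, (0, 3))
(3, 0, R3, (2, 3))
(3, 1, R3, (2, 3))
(3, 2, R3, (2, 3))
(3, 3, R3, (2, 3))
(4, 0, R2, (0, 1))
(4, 0, R2, (0, 3))
(4, 0, R2, (1, 3))
(4, 0, R3, (1, 2))
(4, 0, R4, (0, 2))
(4, 0, R7, (1,))
(4, 1, R3, (1, 2))
(4, 2, R3, (1, 2))
(4, 3, R3, (1, 2))
(5, 0, R4, (0, 1))
(6, 0, R4, (0, 2))
(6, 0, R4, (0, 3))
(7, 0, R1, (2, 3))
(7, 0, R2, (0, 2))
(7, 0, R2, (0, 3))
(7, 0, R8, (0, 2))
(7, 0, R8, (0, 3))
(8, 0, R1, (2, 3))
(8, 3, R6, (0, 2))
(8, 3, R6, (0, 3))

bar 0: v0=E3 v1=E4 v2=G4 v3=G4 downbeat m3
bar 1: v0=D3 v1=D4 v2=A3 v3=A3 downbeat P5
bar 2: v0=E3 v1=G3 v2=D4 v3=B3 downbeat P5
bar 3: v0=D3 v1=F3 v2=F4 v3=A3 downbeat P5
bar 4: v0=E3 v1=E4 v2=D4 v3=E4 downbeat P8
bar 5: v0=F3 v1=G3 v2=C4 v3=A4 downbeat M3
bar 6: v0=E3 v1=C4 v2=D4 v3=D4 downbeat m7
bar 7: v0=F3 v1=D4 v2=F4 v3=F4 downbeat P8
bar 8: v0=E3 v1=E4 v2=G4 v3=G4 downbeat m3
  -> R5 @ bar 0 tick 0 v(0, 2): opens on m3
  -> R5 @ bar 0 tick 0 v(0, 3): opens on m3
  -> R1 @ bar 1 tick 0 v(0, 1): E3/E4 P8 -> D3/D4 P8 similar
  -> R1 @ bar 1 tick 0 v(2, 3): G4/G4 P1 -> A3/A3 P1 similar
  -> R2 @ bar 1 tick 0 v(0, 2): E3/G4 m3 -> D3/A3 P5 similar
  -> R2 @ bar 1 tick 0 v(0, 3): E3/G4 m3 -> D3/A3 P5 similar
  -> R3 @ bar 1 tick 0 v(1, 2): D4 above A3
  -> R7 @ bar 1 tick 0 v(2,): G4->A3 leap 10st
  -> R7 @ bar 1 tick 0 v(3,): G4->A3 leap 10st
  -> R3 @ bar 1 tick 1 v(1, 2): D4 above A3
  -> R3 @ bar 1 tick 2 v(1, 2): D4 above A3
  -> R3 @ bar 1 tick 3 v(1, 2): D4 above A3
  -> R1 @ bar 2 tick 0 v(0, 3): D3/A3 P5 -> E3/B3 P5 similar
  -> R3 @ bar 2 tick 0 v(2, 3): D4 above B3
  -> R4 @ bar 2 tick 0 v(0, 2): E3/D4 m7 untreated
  -> R3 @ bar 2 tick 1 v(2, 3): D4 above B3
  -> R3 @ bar 2 tick 2 v(2, 3): D4 above B3
  -> R3 @ bar 2 tick 3 v(2, 3): D4 above B3
  -> R1 @ bar 3 tick 0 v(0, 3): E3/B3 P5 -> D3/A3 P5 similar
  -> R3 @ bar 3 tick 0 v(2, 3): F4 above A3
  -> R3 @ bar 3 tick 1 v(2, 3): F4 above A3
  -> R3 @ bar 3 tick 2 v(2, 3): F4 above A3
  -> R3 @ bar 3 tick 3 v(2, 3): F4 above A3
  -> R2 @ bar 4 tick 0 v(0, 1): D3/F3 m3 -> E3/E4 P8 similar
  -> R2 @ bar 4 tick 0 v(0, 3): D3/A3 P5 -> E3/E4 P8 similar
  -> R2 @ bar 4 tick 0 v(1, 3): F3/A3 M3 -> E4/E4 P1 similar
  -> R3 @ bar 4 tick 0 v(1, 2): E4 above D4
  -> R4 @ bar 4 tick 0 v(0, 2): E3/D4 m7 untreated
  -> R7 @ bar 4 tick 0 v(1,): F3->E4 leap 11st
  -> R3 @ bar 4 tick 1 v(1, 2): E4 above D4
  -> R3 @ bar 4 tick 2 v(1, 2): E4 above D4
  -> R3 @ bar 4 tick 3 v(1, 2): E4 above D4
  -> R4 @ bar 5 tick 0 v(0, 1): F3/G3 M2 untreated
  -> R4 @ bar 6 tick 0 v(0, 2): E3/D4 m7 untreated
  -> R4 @ bar 6 tick 0 v(0, 3): E3/D4 m7 untreated
  -> R1 @ bar 7 tick 0 v(2, 3): D4/D4 P1 -> F4/F4 P1 similar
  -> R2 @ bar 7 tick 0 v(0, 2): E3/D4 m7 -> F3/F4 P8 similar
  -> R2 @ bar 7 tick 0 v(0, 3): E3/D4 m7 -> F3/F4 P8 similar
  -> R8 @ bar 7 tick 0 v(0, 2): penult P8 not 3rd/6th
  -> R8 @ bar 7 tick 0 v(0, 3): penult P8 not 3rd/6th
  -> R1 @ bar 8 tick 0 v(2, 3): F4/F4 P1 -> G4/G4 P1 similar
  -> R6 @ bar 8 tick 3 v(0, 2): closes on m3
  -> R6 @ bar 8 tick 3 v(0, 3): closes on m3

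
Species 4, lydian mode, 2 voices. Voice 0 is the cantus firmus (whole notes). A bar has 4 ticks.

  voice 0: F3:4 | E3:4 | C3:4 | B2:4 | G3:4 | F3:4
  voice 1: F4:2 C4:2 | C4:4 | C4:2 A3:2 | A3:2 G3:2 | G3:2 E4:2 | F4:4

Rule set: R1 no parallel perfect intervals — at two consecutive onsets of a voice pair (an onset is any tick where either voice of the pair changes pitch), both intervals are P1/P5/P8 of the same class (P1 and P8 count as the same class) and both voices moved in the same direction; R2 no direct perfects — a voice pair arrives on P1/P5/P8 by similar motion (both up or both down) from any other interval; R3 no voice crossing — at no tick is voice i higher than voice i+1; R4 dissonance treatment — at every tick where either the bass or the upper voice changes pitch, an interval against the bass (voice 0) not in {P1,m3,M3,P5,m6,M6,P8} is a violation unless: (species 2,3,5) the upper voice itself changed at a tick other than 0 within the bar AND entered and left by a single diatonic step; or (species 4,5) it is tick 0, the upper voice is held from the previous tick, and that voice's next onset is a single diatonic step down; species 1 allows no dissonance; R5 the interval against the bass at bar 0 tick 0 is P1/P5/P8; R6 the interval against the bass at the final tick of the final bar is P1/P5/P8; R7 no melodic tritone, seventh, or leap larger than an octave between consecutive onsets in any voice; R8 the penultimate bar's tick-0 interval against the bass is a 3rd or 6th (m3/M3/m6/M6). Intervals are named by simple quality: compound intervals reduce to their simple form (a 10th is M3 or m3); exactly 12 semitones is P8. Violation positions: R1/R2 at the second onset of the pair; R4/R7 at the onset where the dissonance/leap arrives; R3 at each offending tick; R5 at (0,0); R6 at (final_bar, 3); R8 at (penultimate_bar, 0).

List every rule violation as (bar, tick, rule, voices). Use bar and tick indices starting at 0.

(4, 0, R8, (0, 1))

bar 0: v0=F3 v1=F4 downbeat P8
bar 1: v0=E3 v1=C4 downbeat m6
bar 2: v0=C3 v1=C4 downbeat P8
bar 3: v0=B2 v1=A3 downbeat m7
bar 4: v0=G3 v1=G3 downbeat P1
bar 5: v0=F3 v1=F4 downbeat P8
  -> R8 @ bar 4 tick 0 v(0, 1): penult P1 not 3rd/6th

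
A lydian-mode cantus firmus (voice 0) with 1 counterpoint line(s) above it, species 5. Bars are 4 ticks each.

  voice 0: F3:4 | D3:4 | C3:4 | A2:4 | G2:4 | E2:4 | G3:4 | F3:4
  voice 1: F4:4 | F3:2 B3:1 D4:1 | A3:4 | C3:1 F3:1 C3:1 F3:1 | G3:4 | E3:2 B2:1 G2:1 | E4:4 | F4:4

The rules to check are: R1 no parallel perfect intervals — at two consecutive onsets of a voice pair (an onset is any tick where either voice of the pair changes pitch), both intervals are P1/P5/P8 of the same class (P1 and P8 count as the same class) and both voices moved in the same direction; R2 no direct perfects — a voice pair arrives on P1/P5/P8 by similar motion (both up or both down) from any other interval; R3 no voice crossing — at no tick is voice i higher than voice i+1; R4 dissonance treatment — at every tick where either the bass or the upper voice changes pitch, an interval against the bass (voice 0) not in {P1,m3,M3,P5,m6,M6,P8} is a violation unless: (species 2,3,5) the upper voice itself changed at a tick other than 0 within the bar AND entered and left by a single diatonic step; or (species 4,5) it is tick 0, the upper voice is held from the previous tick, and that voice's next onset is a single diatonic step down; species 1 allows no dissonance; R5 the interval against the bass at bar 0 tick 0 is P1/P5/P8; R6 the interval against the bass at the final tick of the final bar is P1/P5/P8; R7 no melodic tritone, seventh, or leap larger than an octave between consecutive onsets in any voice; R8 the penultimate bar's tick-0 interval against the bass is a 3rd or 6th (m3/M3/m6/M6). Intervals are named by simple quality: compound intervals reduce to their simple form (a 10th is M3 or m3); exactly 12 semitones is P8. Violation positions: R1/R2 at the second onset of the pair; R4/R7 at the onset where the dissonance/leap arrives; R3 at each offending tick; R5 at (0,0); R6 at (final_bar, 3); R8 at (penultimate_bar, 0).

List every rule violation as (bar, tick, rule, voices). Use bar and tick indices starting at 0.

(1, 2, R7, (1,))
(5, 0, R1, (0, 1))
(6, 0, R7, (0,))
(6, 0, R7, (1,))

bar 0: v0=F3 v1=F4 downbeat P8
bar 1: v0=D3 v1=F3 downbeat m3
bar 2: v0=C3 v1=A3 downbeat M6
bar 3: v0=A2 v1=C3 downbeat m3
bar 4: v0=G2 v1=G3 downbeat P8
bar 5: v0=E2 v1=E3 downbeat P8
bar 6: v0=G3 v1=E4 downbeat M6
bar 7: v0=F3 v1=F4 downbeat P8
  -> R7 @ bar 1 tick 2 v(1,): F3->B3 leap 6st
  -> R1 @ bar 5 tick 0 v(0, 1): G2/G3 P8 -> E2/E3 P8 similar
  -> R7 @ bar 6 tick 0 v(0,): E2->G3 leap 15st
  -> R7 @ bar 6 tick 0 v(1,): G2->E4 leap 21st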